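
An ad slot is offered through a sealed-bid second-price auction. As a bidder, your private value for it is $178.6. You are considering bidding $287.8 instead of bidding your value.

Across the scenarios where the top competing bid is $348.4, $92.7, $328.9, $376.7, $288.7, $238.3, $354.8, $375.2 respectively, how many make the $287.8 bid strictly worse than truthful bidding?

1

The deviation hurts exactly when the highest competing bid lies strictly between $178.6 and $287.8 — overbidding then wins at a price above your value.
$348.4: above both → same outcome either way.
$92.7: below both → same outcome either way.
$328.9: above both → same outcome either way.
$376.7: above both → same outcome either way.
$288.7: above both → same outcome either way.
$238.3: inside the interval → strictly worse (loss $59.7).
$354.8: above both → same outcome either way.
$375.2: above both → same outcome either way.
Count: 1.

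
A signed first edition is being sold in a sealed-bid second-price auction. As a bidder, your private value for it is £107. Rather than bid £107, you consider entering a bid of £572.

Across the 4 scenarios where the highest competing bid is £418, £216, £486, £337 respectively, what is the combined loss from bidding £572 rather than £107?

£1029

The deviation costs you only when the competing bid falls strictly between £107 and £572; elsewhere both bids give the same outcome.
£418: truthful payoff £0, deviation payoff −£311 → loss £311.
£216: truthful payoff £0, deviation payoff −£109 → loss £109.
£486: truthful payoff £0, deviation payoff −£379 → loss £379.
£337: truthful payoff £0, deviation payoff −£230 → loss £230.
Total loss = £311 + £109 + £379 + £230 = £1029.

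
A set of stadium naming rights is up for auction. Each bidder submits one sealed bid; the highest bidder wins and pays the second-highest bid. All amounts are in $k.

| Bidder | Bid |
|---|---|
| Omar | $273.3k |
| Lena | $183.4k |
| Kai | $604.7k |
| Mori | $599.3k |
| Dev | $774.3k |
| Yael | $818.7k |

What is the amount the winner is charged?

$774.3k

Highest bid: Yael at $818.7k, so Yael wins.
Second-highest bid: Dev at $774.3k — that is the price the winner pays.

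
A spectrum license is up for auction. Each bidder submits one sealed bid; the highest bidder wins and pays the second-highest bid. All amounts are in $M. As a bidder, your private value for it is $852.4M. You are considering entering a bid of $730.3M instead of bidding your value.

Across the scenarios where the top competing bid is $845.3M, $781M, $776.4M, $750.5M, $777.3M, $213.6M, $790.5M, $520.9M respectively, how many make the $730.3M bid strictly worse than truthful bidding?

The deviation hurts exactly when the highest competing bid lies strictly between $730.3M and $852.4M — underbidding then forfeits a profitable win.
$845.3M: inside the interval → strictly worse (loss $7.1M).
$781M: inside the interval → strictly worse (loss $71.4M).
$776.4M: inside the interval → strictly worse (loss $76M).
$750.5M: inside the interval → strictly worse (loss $101.9M).
$777.3M: inside the interval → strictly worse (loss $75.1M).
$213.6M: below both → same outcome either way.
$790.5M: inside the interval → strictly worse (loss $61.9M).
$520.9M: below both → same outcome either way.
Count: 6.

6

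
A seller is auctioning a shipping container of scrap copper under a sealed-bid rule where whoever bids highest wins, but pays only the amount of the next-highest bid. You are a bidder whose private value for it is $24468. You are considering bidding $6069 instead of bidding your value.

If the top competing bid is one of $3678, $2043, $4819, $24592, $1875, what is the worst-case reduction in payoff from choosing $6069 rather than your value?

$3678: same outcome either way → loss $0.
$2043: same outcome either way → loss $0.
$4819: same outcome either way → loss $0.
$24592: same outcome either way → loss $0.
$1875: same outcome either way → loss $0.
Maximum loss: $0.

$0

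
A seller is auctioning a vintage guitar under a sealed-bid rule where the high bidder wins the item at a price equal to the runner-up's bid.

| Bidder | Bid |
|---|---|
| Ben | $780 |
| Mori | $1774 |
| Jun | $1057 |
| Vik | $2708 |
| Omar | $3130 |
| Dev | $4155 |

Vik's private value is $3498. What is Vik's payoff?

$0

Highest bid: Dev at $4155, so Dev wins.
Second-highest bid: Omar at $3130 — that is the price the winner pays.
Vik did not win, so Vik pays nothing and receives nothing: payoff $0.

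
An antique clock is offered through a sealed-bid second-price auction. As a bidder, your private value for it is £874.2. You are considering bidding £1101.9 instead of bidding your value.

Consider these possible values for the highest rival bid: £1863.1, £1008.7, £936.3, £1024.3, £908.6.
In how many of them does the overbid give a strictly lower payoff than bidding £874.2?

4

The deviation hurts exactly when the highest competing bid lies strictly between £874.2 and £1101.9 — overbidding then wins at a price above your value.
£1863.1: above both → same outcome either way.
£1008.7: inside the interval → strictly worse (loss £134.5).
£936.3: inside the interval → strictly worse (loss £62.1).
£1024.3: inside the interval → strictly worse (loss £150.1).
£908.6: inside the interval → strictly worse (loss £34.4).
Count: 4.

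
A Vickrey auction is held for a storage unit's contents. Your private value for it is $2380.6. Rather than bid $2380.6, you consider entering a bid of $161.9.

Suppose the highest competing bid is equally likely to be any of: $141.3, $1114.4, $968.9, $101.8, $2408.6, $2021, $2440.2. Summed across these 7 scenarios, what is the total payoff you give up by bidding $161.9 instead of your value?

The deviation costs you only when the competing bid falls strictly between $161.9 and $2380.6; elsewhere both bids give the same outcome.
$141.3: outcomes coincide → loss $0.
$1114.4: truthful payoff $1266.2, deviation payoff $0 → loss $1266.2.
$968.9: truthful payoff $1411.7, deviation payoff $0 → loss $1411.7.
$101.8: outcomes coincide → loss $0.
$2408.6: outcomes coincide → loss $0.
$2021: truthful payoff $359.6, deviation payoff $0 → loss $359.6.
$2440.2: outcomes coincide → loss $0.
Total loss = $1266.2 + $1411.7 + $359.6 = $3037.5.

$3037.5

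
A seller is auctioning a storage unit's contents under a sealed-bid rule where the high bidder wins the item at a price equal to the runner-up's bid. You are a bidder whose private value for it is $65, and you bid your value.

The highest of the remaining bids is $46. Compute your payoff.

$19

Your bid $65 exceeds the highest competing bid $46, so you win.
In a second-price auction the winner pays the second-highest bid, $46.
Payoff = value − price = $65 − $46 = $19.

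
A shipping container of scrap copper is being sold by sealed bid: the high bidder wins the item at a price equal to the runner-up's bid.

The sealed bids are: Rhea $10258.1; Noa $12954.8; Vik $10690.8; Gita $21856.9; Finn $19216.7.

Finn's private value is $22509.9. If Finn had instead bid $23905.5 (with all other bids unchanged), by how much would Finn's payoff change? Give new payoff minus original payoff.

$653

The highest bid among the other bidders is $21856.9; Finn's bid doesn't change that.
Original bid $19216.7: Finn is not highest (top rival bid is $21856.9); payoff $0.
Alternative bid $23905.5: Finn is highest, pays the top rival bid $21856.9; payoff $22509.9 − $21856.9 = $653.
Change in payoff = $653 − ($0) = $653.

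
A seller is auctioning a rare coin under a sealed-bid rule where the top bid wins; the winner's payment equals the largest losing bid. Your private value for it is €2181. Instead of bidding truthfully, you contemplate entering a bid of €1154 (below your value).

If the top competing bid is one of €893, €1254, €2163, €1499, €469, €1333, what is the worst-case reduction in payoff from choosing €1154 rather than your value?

€893: same outcome either way → loss €0.
€1254: truthful gives €927, deviation gives €0 → loss €927.
€2163: truthful gives €18, deviation gives €0 → loss €18.
€1499: truthful gives €682, deviation gives €0 → loss €682.
€469: same outcome either way → loss €0.
€1333: truthful gives €848, deviation gives €0 → loss €848.
Maximum loss: €927.

€927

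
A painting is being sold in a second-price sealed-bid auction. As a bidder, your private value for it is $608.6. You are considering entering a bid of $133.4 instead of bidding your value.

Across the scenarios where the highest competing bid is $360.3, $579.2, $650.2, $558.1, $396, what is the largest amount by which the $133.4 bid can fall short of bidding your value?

$248.3

$360.3: truthful gives $248.3, deviation gives $0 → loss $248.3.
$579.2: truthful gives $29.4, deviation gives $0 → loss $29.4.
$650.2: same outcome either way → loss $0.
$558.1: truthful gives $50.5, deviation gives $0 → loss $50.5.
$396: truthful gives $212.6, deviation gives $0 → loss $212.6.
Maximum loss: $248.3.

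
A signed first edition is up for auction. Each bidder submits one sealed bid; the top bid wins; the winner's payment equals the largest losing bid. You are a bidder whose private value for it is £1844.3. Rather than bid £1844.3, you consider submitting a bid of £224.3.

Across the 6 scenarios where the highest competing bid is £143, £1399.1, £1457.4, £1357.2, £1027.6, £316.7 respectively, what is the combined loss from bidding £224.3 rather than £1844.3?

The deviation costs you only when the competing bid falls strictly between £224.3 and £1844.3; elsewhere both bids give the same outcome.
£143: outcomes coincide → loss £0.
£1399.1: truthful payoff £445.2, deviation payoff £0 → loss £445.2.
£1457.4: truthful payoff £386.9, deviation payoff £0 → loss £386.9.
£1357.2: truthful payoff £487.1, deviation payoff £0 → loss £487.1.
£1027.6: truthful payoff £816.7, deviation payoff £0 → loss £816.7.
£316.7: truthful payoff £1527.6, deviation payoff £0 → loss £1527.6.
Total loss = £445.2 + £386.9 + £487.1 + £816.7 + £1527.6 = £3663.5.

£3663.5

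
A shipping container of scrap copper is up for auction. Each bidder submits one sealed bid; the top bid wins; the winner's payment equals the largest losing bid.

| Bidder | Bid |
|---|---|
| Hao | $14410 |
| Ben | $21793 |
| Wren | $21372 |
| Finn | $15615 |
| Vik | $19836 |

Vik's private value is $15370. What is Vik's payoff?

Highest bid: Ben at $21793, so Ben wins.
Second-highest bid: Wren at $21372 — that is the price the winner pays.
Vik did not win, so Vik pays nothing and receives nothing: payoff $0.

$0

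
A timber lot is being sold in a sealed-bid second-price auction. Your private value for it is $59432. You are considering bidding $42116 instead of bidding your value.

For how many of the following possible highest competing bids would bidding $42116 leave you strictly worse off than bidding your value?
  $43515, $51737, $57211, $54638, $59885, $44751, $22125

The deviation hurts exactly when the highest competing bid lies strictly between $42116 and $59432 — underbidding then forfeits a profitable win.
$43515: inside the interval → strictly worse (loss $15917).
$51737: inside the interval → strictly worse (loss $7695).
$57211: inside the interval → strictly worse (loss $2221).
$54638: inside the interval → strictly worse (loss $4794).
$59885: above both → same outcome either way.
$44751: inside the interval → strictly worse (loss $14681).
$22125: below both → same outcome either way.
Count: 5.

5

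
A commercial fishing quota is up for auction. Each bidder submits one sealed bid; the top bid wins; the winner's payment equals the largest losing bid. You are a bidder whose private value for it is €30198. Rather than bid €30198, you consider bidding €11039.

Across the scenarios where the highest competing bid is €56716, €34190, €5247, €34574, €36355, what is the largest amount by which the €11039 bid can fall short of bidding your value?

€0

€56716: same outcome either way → loss €0.
€34190: same outcome either way → loss €0.
€5247: same outcome either way → loss €0.
€34574: same outcome either way → loss €0.
€36355: same outcome either way → loss €0.
Maximum loss: €0.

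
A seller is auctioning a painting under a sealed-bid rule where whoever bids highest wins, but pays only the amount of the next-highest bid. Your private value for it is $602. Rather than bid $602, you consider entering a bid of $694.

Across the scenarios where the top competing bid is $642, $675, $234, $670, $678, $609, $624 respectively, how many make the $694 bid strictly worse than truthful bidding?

6

The deviation hurts exactly when the highest competing bid lies strictly between $602 and $694 — overbidding then wins at a price above your value.
$642: inside the interval → strictly worse (loss $40).
$675: inside the interval → strictly worse (loss $73).
$234: below both → same outcome either way.
$670: inside the interval → strictly worse (loss $68).
$678: inside the interval → strictly worse (loss $76).
$609: inside the interval → strictly worse (loss $7).
$624: inside the interval → strictly worse (loss $22).
Count: 6.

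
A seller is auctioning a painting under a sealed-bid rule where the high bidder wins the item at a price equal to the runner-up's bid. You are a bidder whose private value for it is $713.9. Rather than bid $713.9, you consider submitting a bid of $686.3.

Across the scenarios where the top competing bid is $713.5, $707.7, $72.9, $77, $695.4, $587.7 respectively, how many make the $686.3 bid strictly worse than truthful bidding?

The deviation hurts exactly when the highest competing bid lies strictly between $686.3 and $713.9 — underbidding then forfeits a profitable win.
$713.5: inside the interval → strictly worse (loss $0.4).
$707.7: inside the interval → strictly worse (loss $6.2).
$72.9: below both → same outcome either way.
$77: below both → same outcome either way.
$695.4: inside the interval → strictly worse (loss $18.5).
$587.7: below both → same outcome either way.
Count: 3.

3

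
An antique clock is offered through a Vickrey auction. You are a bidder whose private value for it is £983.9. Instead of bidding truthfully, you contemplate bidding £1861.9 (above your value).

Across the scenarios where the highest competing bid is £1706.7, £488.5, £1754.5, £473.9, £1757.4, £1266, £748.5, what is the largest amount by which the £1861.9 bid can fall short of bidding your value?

£1706.7: truthful gives £0, deviation gives −£722.8 → loss £722.8.
£488.5: same outcome either way → loss £0.
£1754.5: truthful gives £0, deviation gives −£770.6 → loss £770.6.
£473.9: same outcome either way → loss £0.
£1757.4: truthful gives £0, deviation gives −£773.5 → loss £773.5.
£1266: truthful gives £0, deviation gives −£282.1 → loss £282.1.
£748.5: same outcome either way → loss £0.
Maximum loss: £773.5.

£773.5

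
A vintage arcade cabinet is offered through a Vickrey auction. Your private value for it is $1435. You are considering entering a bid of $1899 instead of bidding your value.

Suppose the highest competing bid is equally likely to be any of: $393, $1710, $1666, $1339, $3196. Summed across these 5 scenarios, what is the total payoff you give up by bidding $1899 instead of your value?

The deviation costs you only when the competing bid falls strictly between $1435 and $1899; elsewhere both bids give the same outcome.
$393: outcomes coincide → loss $0.
$1710: truthful payoff $0, deviation payoff −$275 → loss $275.
$1666: truthful payoff $0, deviation payoff −$231 → loss $231.
$1339: outcomes coincide → loss $0.
$3196: outcomes coincide → loss $0.
Total loss = $275 + $231 = $506.

$506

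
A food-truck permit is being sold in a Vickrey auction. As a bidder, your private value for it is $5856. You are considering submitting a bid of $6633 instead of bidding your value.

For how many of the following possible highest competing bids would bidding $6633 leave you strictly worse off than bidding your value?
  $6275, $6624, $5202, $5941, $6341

The deviation hurts exactly when the highest competing bid lies strictly between $5856 and $6633 — overbidding then wins at a price above your value.
$6275: inside the interval → strictly worse (loss $419).
$6624: inside the interval → strictly worse (loss $768).
$5202: below both → same outcome either way.
$5941: inside the interval → strictly worse (loss $85).
$6341: inside the interval → strictly worse (loss $485).
Count: 4.

4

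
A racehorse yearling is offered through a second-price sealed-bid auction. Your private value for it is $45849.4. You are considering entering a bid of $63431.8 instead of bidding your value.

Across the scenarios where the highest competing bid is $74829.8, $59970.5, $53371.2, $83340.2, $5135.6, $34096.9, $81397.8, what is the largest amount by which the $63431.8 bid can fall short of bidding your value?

$14121.1

$74829.8: same outcome either way → loss $0.
$59970.5: truthful gives $0, deviation gives −$14121.1 → loss $14121.1.
$53371.2: truthful gives $0, deviation gives −$7521.8 → loss $7521.8.
$83340.2: same outcome either way → loss $0.
$5135.6: same outcome either way → loss $0.
$34096.9: same outcome either way → loss $0.
$81397.8: same outcome either way → loss $0.
Maximum loss: $14121.1.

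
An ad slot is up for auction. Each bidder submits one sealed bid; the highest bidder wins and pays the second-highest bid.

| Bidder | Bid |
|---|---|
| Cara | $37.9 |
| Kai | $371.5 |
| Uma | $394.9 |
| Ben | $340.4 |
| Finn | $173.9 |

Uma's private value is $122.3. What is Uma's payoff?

−$249.2

Highest bid: Uma at $394.9, so Uma wins.
Second-highest bid: Kai at $371.5 — that is the price the winner pays.
Uma's payoff = value − price = $122.3 − $371.5 = −$249.2.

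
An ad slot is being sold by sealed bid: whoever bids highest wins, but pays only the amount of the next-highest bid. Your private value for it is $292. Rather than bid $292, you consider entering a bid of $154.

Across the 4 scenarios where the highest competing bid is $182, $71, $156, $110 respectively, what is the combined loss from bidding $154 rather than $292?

$246

The deviation costs you only when the competing bid falls strictly between $154 and $292; elsewhere both bids give the same outcome.
$182: truthful payoff $110, deviation payoff $0 → loss $110.
$71: outcomes coincide → loss $0.
$156: truthful payoff $136, deviation payoff $0 → loss $136.
$110: outcomes coincide → loss $0.
Total loss = $110 + $136 = $246.
In a second-price auction your bid sets only whether you win, not what you pay, so bidding your true value is weakly dominant.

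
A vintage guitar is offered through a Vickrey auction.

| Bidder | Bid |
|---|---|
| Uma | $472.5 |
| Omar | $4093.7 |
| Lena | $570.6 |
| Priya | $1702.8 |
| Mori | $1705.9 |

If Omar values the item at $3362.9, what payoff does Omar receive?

$1657

Highest bid: Omar at $4093.7, so Omar wins.
Second-highest bid: Mori at $1705.9 — that is the price the winner pays.
Omar's payoff = value − price = $3362.9 − $1705.9 = $1657.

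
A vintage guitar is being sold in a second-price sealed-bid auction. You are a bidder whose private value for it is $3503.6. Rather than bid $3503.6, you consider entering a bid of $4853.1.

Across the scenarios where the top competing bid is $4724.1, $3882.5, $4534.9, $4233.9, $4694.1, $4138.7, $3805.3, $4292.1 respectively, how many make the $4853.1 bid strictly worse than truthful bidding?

8

The deviation hurts exactly when the highest competing bid lies strictly between $3503.6 and $4853.1 — overbidding then wins at a price above your value.
$4724.1: inside the interval → strictly worse (loss $1220.5).
$3882.5: inside the interval → strictly worse (loss $378.9).
$4534.9: inside the interval → strictly worse (loss $1031.3).
$4233.9: inside the interval → strictly worse (loss $730.3).
$4694.1: inside the interval → strictly worse (loss $1190.5).
$4138.7: inside the interval → strictly worse (loss $635.1).
$3805.3: inside the interval → strictly worse (loss $301.7).
$4292.1: inside the interval → strictly worse (loss $788.5).
Count: 8.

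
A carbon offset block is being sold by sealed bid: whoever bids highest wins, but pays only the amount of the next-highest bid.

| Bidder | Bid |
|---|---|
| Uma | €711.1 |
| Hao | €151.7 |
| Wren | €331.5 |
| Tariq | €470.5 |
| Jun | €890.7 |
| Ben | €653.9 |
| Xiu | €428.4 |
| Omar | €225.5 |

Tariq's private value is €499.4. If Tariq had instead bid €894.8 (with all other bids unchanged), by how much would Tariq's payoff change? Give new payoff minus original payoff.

−€391.3

The highest bid among the other bidders is €890.7; Tariq's bid doesn't change that.
Original bid €470.5: Tariq is not highest (top rival bid is €890.7); payoff €0.
Alternative bid €894.8: Tariq is highest, pays the top rival bid €890.7; payoff €499.4 − €890.7 = −€391.3.
Change in payoff = −€391.3 − (€0) = −€391.3.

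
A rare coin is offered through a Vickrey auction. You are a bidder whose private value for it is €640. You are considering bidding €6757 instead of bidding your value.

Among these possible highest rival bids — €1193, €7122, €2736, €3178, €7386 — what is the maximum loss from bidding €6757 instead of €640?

€2538

€1193: truthful gives €0, deviation gives −€553 → loss €553.
€7122: same outcome either way → loss €0.
€2736: truthful gives €0, deviation gives −€2096 → loss €2096.
€3178: truthful gives €0, deviation gives −€2538 → loss €2538.
€7386: same outcome either way → loss €0.
Maximum loss: €2538.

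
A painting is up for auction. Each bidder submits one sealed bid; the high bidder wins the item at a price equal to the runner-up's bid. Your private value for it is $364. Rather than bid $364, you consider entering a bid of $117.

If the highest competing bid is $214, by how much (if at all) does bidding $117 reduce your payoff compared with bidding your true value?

Bidding your value $364: you win (since $364 > $214) and pay $214. Payoff $150.
Bidding $117: you lose. Payoff $0.
The competing bid $214 lies between your shaded bid and your value, so underbidding forfeits an item you could have won at a profitable price.
Loss from deviating = $150 − ($0) = $150.

$150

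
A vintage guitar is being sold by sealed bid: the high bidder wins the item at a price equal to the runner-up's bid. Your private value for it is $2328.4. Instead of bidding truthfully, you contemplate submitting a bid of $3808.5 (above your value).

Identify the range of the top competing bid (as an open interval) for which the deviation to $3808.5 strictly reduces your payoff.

($2328.4, $3808.5)

If the competing bid is below $2328.4, both bids win at the same price — no difference.
If it is above $3808.5, both bids lose — no difference.
If it lies strictly between $2328.4 and $3808.5, bidding your value loses (payoff 0) while bidding $3808.5 wins at a price above your value (payoff negative).
So the deviation strictly hurts on the open interval ($2328.4, $3808.5).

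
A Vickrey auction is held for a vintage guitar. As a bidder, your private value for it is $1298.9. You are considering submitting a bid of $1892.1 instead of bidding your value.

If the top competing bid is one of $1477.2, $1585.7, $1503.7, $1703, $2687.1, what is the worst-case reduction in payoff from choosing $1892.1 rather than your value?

$1477.2: truthful gives $0, deviation gives −$178.3 → loss $178.3.
$1585.7: truthful gives $0, deviation gives −$286.8 → loss $286.8.
$1503.7: truthful gives $0, deviation gives −$204.8 → loss $204.8.
$1703: truthful gives $0, deviation gives −$404.1 → loss $404.1.
$2687.1: same outcome either way → loss $0.
Maximum loss: $404.1.

$404.1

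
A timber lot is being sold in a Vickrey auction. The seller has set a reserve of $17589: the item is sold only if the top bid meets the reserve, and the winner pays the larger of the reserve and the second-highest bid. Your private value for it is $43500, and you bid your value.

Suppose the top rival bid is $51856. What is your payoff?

Your bid $43500 is below the highest competing bid $51856, so you lose. Payoff $0.

$0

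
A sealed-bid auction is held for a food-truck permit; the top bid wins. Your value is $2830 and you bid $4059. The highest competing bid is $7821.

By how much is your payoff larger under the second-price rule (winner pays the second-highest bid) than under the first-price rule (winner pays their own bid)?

$0

Your bid $4059 is below $7821, so you lose under either rule.
Payoff is $0 in both cases; difference = $0.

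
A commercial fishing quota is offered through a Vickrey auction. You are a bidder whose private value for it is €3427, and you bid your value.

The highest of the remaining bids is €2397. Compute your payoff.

€1030

Your bid €3427 exceeds the highest competing bid €2397, so you win.
In a second-price auction the winner pays the second-highest bid, €2397.
Payoff = value − price = €3427 − €2397 = €1030.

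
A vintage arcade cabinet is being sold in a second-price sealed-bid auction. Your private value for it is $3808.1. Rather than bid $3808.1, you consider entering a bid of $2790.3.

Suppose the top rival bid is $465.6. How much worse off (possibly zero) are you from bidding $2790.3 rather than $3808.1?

$0

Bidding your value $3808.1: you win (since $3808.1 > $465.6) and pay $465.6. Payoff $3342.5.
Bidding $2790.3: you win and pay $465.6. Payoff $3808.1 − $465.6 = $3342.5.
Difference = $3342.5 − $3342.5 = $0; both bids lead to the same outcome because the competing bid is below both your value and your alternative bid.
Truthful bidding weakly dominates here: raising your bid can only win items priced above your value, and lowering it can only forfeit items priced below.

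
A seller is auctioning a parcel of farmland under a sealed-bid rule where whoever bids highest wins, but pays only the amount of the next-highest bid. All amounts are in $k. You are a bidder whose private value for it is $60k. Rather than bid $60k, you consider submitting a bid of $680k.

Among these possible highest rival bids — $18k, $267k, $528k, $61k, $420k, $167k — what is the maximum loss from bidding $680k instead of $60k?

$468k

$18k: same outcome either way → loss $0k.
$267k: truthful gives $0k, deviation gives −$207k → loss $207k.
$528k: truthful gives $0k, deviation gives −$468k → loss $468k.
$61k: truthful gives $0k, deviation gives −$1k → loss $1k.
$420k: truthful gives $0k, deviation gives −$360k → loss $360k.
$167k: truthful gives $0k, deviation gives −$107k → loss $107k.
Maximum loss: $468k.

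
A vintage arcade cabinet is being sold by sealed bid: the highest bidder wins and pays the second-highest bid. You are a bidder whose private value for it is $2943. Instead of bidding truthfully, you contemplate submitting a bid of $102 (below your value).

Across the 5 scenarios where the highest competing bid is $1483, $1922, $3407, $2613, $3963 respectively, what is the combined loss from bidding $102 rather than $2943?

$2811

The deviation costs you only when the competing bid falls strictly between $102 and $2943; elsewhere both bids give the same outcome.
$1483: truthful payoff $1460, deviation payoff $0 → loss $1460.
$1922: truthful payoff $1021, deviation payoff $0 → loss $1021.
$3407: outcomes coincide → loss $0.
$2613: truthful payoff $330, deviation payoff $0 → loss $330.
$3963: outcomes coincide → loss $0.
Total loss = $1460 + $1021 + $330 = $2811.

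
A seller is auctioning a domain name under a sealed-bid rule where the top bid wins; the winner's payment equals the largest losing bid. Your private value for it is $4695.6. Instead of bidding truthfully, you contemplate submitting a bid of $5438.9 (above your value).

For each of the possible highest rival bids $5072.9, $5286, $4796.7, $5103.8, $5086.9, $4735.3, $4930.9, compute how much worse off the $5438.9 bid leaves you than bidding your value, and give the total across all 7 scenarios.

The deviation costs you only when the competing bid falls strictly between $4695.6 and $5438.9; elsewhere both bids give the same outcome.
$5072.9: truthful payoff $0, deviation payoff −$377.3 → loss $377.3.
$5286: truthful payoff $0, deviation payoff −$590.4 → loss $590.4.
$4796.7: truthful payoff $0, deviation payoff −$101.1 → loss $101.1.
$5103.8: truthful payoff $0, deviation payoff −$408.2 → loss $408.2.
$5086.9: truthful payoff $0, deviation payoff −$391.3 → loss $391.3.
$4735.3: truthful payoff $0, deviation payoff −$39.7 → loss $39.7.
$4930.9: truthful payoff $0, deviation payoff −$235.3 → loss $235.3.
Total loss = $377.3 + $590.4 + $101.1 + $408.2 + $391.3 + $39.7 + $235.3 = $2143.3.
Truthful bidding weakly dominates here: raising your bid can only win items priced above your value, and lowering it can only forfeit items priced below.

$2143.3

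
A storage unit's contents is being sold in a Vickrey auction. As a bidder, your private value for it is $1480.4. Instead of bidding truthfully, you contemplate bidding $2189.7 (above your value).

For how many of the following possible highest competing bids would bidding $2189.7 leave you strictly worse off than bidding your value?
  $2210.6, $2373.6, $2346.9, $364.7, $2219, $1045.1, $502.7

The deviation hurts exactly when the highest competing bid lies strictly between $1480.4 and $2189.7 — overbidding then wins at a price above your value.
$2210.6: above both → same outcome either way.
$2373.6: above both → same outcome either way.
$2346.9: above both → same outcome either way.
$364.7: below both → same outcome either way.
$2219: above both → same outcome either way.
$1045.1: below both → same outcome either way.
$502.7: below both → same outcome either way.
Count: 0.

0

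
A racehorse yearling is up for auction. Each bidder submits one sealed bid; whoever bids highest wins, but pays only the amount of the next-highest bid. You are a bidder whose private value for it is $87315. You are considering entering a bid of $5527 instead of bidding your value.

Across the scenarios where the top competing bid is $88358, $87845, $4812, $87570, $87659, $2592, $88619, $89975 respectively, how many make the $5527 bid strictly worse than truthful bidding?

The deviation hurts exactly when the highest competing bid lies strictly between $5527 and $87315 — underbidding then forfeits a profitable win.
$88358: above both → same outcome either way.
$87845: above both → same outcome either way.
$4812: below both → same outcome either way.
$87570: above both → same outcome either way.
$87659: above both → same outcome either way.
$2592: below both → same outcome either way.
$88619: above both → same outcome either way.
$89975: above both → same outcome either way.
Count: 0.

0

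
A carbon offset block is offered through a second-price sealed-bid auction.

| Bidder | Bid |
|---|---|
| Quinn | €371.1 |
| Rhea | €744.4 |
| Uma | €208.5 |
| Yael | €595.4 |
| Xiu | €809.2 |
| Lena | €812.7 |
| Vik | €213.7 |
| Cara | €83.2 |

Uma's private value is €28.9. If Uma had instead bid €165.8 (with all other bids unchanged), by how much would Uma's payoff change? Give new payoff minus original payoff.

€0

The highest bid among the other bidders is €812.7; Uma's bid doesn't change that.
Original bid €208.5: Uma is not highest (top rival bid is €812.7); payoff €0.
Alternative bid €165.8: Uma is not highest (top rival bid is €812.7); payoff €0.
Change in payoff = €0 − (€0) = €0.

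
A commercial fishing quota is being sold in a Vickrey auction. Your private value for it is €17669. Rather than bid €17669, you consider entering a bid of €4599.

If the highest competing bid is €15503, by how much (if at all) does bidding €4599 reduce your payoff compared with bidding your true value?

Bidding your value €17669: you win (since €17669 > €15503) and pay €15503. Payoff €2166.
Bidding €4599: you lose. Payoff €0.
The competing bid €15503 lies between your shaded bid and your value, so underbidding forfeits an item you could have won at a profitable price.
Loss from deviating = €2166 − (€0) = €2166.
In a second-price auction your bid sets only whether you win, not what you pay, so bidding your true value is weakly dominant.

€2166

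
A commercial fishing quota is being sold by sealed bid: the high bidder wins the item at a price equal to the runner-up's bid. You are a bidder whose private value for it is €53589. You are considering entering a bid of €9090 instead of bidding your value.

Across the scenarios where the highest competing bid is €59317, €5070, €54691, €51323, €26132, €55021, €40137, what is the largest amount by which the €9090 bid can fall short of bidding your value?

€59317: same outcome either way → loss €0.
€5070: same outcome either way → loss €0.
€54691: same outcome either way → loss €0.
€51323: truthful gives €2266, deviation gives €0 → loss €2266.
€26132: truthful gives €27457, deviation gives €0 → loss €27457.
€55021: same outcome either way → loss €0.
€40137: truthful gives €13452, deviation gives €0 → loss €13452.
Maximum loss: €27457.

€27457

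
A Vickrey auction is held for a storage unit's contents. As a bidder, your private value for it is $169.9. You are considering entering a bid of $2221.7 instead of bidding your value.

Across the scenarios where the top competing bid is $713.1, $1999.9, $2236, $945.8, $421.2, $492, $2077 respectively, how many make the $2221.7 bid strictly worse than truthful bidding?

The deviation hurts exactly when the highest competing bid lies strictly between $169.9 and $2221.7 — overbidding then wins at a price above your value.
$713.1: inside the interval → strictly worse (loss $543.2).
$1999.9: inside the interval → strictly worse (loss $1830).
$2236: above both → same outcome either way.
$945.8: inside the interval → strictly worse (loss $775.9).
$421.2: inside the interval → strictly worse (loss $251.3).
$492: inside the interval → strictly worse (loss $322.1).
$2077: inside the interval → strictly worse (loss $1907.1).
Count: 6.

6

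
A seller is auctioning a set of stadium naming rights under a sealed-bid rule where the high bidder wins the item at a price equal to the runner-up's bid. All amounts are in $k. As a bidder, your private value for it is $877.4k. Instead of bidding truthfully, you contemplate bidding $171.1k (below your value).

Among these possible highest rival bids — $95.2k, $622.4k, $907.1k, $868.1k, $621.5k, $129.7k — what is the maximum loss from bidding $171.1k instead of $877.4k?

$95.2k: same outcome either way → loss $0k.
$622.4k: truthful gives $255k, deviation gives $0k → loss $255k.
$907.1k: same outcome either way → loss $0k.
$868.1k: truthful gives $9.3k, deviation gives $0k → loss $9.3k.
$621.5k: truthful gives $255.9k, deviation gives $0k → loss $255.9k.
$129.7k: same outcome either way → loss $0k.
Maximum loss: $255.9k.

$255.9k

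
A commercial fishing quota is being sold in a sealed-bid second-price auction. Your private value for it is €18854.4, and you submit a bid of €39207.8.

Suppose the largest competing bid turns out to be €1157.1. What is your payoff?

Your bid €39207.8 exceeds the highest competing bid €1157.1, so you win.
In a second-price auction the winner pays the second-highest bid, €1157.1.
Payoff = value − price = €18854.4 − €1157.1 = €17697.3.

€17697.3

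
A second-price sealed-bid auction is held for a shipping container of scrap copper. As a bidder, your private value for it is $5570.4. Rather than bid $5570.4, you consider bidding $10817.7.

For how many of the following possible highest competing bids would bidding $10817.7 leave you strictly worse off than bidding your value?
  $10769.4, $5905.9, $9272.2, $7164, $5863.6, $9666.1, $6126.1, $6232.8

8

The deviation hurts exactly when the highest competing bid lies strictly between $5570.4 and $10817.7 — overbidding then wins at a price above your value.
$10769.4: inside the interval → strictly worse (loss $5199).
$5905.9: inside the interval → strictly worse (loss $335.5).
$9272.2: inside the interval → strictly worse (loss $3701.8).
$7164: inside the interval → strictly worse (loss $1593.6).
$5863.6: inside the interval → strictly worse (loss $293.2).
$9666.1: inside the interval → strictly worse (loss $4095.7).
$6126.1: inside the interval → strictly worse (loss $555.7).
$6232.8: inside the interval → strictly worse (loss $662.4).
Count: 8.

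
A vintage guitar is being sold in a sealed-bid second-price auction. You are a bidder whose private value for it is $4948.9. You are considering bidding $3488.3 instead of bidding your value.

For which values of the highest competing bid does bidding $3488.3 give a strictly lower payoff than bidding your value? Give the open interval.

If the competing bid is below $3488.3, both bids win at the same price — no difference.
If it is above $4948.9, both bids lose — no difference.
If it lies strictly between $3488.3 and $4948.9, bidding your value wins at a price below your value (positive payoff) while bidding $3488.3 loses (payoff 0).
So the deviation strictly hurts on the open interval ($3488.3, $4948.9).

($3488.3, $4948.9)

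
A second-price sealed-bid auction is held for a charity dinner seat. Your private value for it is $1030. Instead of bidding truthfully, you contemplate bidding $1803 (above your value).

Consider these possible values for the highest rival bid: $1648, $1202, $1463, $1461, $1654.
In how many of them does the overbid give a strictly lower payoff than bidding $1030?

5

The deviation hurts exactly when the highest competing bid lies strictly between $1030 and $1803 — overbidding then wins at a price above your value.
$1648: inside the interval → strictly worse (loss $618).
$1202: inside the interval → strictly worse (loss $172).
$1463: inside the interval → strictly worse (loss $433).
$1461: inside the interval → strictly worse (loss $431).
$1654: inside the interval → strictly worse (loss $624).
Count: 5.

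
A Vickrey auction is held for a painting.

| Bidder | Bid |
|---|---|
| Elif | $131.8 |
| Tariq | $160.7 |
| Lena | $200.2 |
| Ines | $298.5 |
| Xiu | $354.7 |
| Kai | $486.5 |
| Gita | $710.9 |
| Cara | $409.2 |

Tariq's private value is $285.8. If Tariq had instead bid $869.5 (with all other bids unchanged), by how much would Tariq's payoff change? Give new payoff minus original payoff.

−$425.1

The highest bid among the other bidders is $710.9; Tariq's bid doesn't change that.
Original bid $160.7: Tariq is not highest (top rival bid is $710.9); payoff $0.
Alternative bid $869.5: Tariq is highest, pays the top rival bid $710.9; payoff $285.8 − $710.9 = −$425.1.
Change in payoff = −$425.1 − ($0) = −$425.1.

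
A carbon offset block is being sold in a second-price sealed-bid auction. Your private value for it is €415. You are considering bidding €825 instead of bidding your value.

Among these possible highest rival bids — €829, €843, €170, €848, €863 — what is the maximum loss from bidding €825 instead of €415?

€829: same outcome either way → loss €0.
€843: same outcome either way → loss €0.
€170: same outcome either way → loss €0.
€848: same outcome either way → loss €0.
€863: same outcome either way → loss €0.
Maximum loss: €0.

€0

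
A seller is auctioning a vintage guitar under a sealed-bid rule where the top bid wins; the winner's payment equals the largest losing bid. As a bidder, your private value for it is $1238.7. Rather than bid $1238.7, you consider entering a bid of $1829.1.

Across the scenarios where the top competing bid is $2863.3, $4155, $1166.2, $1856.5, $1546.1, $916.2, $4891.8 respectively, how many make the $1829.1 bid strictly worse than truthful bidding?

1

The deviation hurts exactly when the highest competing bid lies strictly between $1238.7 and $1829.1 — overbidding then wins at a price above your value.
$2863.3: above both → same outcome either way.
$4155: above both → same outcome either way.
$1166.2: below both → same outcome either way.
$1856.5: above both → same outcome either way.
$1546.1: inside the interval → strictly worse (loss $307.4).
$916.2: below both → same outcome either way.
$4891.8: above both → same outcome either way.
Count: 1.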